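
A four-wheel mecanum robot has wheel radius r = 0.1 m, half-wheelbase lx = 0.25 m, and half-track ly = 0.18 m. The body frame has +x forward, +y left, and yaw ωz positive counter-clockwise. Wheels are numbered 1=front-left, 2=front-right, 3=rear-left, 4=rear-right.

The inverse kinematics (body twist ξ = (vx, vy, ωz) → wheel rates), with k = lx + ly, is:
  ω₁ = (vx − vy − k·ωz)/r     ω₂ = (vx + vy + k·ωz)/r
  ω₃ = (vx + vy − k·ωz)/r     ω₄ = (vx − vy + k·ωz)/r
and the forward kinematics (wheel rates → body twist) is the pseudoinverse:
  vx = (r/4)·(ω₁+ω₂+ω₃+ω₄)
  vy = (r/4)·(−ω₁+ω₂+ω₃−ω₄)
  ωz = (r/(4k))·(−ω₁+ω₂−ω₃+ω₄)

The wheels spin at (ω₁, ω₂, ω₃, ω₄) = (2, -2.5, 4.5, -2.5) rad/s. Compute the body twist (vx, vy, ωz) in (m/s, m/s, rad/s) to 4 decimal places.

(0.0375, 0.0625, -0.6686)

k = lx + ly = 0.25 + 0.18 = 0.4300
ω₁+ω₂+ω₃+ω₄ = 1.5000  →  vx = (0.1/4)·1.5000 = 0.0375
−ω₁+ω₂+ω₃−ω₄ = 2.5000  →  vy = (0.1/4)·2.5000 = 0.0625
−ω₁+ω₂−ω₃+ω₄ = -11.5000  →  ωz = (0.1/1.7200)·-11.5000 = -0.6686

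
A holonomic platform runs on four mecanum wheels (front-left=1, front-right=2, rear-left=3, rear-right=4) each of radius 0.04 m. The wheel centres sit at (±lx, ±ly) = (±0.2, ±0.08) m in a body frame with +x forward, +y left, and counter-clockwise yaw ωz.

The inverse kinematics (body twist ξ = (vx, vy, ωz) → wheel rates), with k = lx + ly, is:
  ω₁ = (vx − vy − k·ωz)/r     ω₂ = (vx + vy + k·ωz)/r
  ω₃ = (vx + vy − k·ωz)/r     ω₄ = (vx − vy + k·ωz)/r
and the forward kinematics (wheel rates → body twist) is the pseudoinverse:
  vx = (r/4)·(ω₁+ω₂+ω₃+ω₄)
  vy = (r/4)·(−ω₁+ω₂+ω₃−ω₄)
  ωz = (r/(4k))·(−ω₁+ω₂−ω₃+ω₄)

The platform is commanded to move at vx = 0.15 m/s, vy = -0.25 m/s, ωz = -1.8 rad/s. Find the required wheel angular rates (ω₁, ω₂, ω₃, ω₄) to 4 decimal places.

(22.6000, -15.1000, 10.1000, -2.6000)

k = lx + ly = 0.2 + 0.08 = 0.2800;  k·ωz = 0.2800·-1.8 = -0.5040
ω₁ (FL) = (vx − vy − k·ωz)/r = 0.9040/0.04 = 22.6000
ω₂ (FR) = (vx + vy + k·ωz)/r = -0.6040/0.04 = -15.1000
ω₃ (RL) = (vx + vy − k·ωz)/r = 0.4040/0.04 = 10.1000
ω₄ (RR) = (vx − vy + k·ωz)/r = -0.1040/0.04 = -2.6000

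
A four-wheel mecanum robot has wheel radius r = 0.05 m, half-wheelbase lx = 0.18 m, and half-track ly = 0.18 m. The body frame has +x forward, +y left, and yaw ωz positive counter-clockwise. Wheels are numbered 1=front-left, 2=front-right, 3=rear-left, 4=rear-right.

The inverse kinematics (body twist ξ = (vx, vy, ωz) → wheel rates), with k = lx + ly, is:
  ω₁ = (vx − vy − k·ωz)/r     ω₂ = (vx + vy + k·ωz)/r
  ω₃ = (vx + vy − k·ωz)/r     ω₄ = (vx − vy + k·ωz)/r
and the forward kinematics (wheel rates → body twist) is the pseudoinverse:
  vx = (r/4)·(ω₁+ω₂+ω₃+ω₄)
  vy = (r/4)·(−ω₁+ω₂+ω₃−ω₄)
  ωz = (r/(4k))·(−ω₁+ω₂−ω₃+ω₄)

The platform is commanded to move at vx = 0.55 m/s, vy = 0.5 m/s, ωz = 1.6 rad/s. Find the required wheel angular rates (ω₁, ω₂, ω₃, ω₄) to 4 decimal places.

k = lx + ly = 0.18 + 0.18 = 0.3600;  k·ωz = 0.3600·1.6 = 0.5760
ω₁ (FL) = (vx − vy − k·ωz)/r = -0.5260/0.05 = -10.5200
ω₂ (FR) = (vx + vy + k·ωz)/r = 1.6260/0.05 = 32.5200
ω₃ (RL) = (vx + vy − k·ωz)/r = 0.4740/0.05 = 9.4800
ω₄ (RR) = (vx − vy + k·ωz)/r = 0.6260/0.05 = 12.5200

(-10.5200, 32.5200, 9.4800, 12.5200)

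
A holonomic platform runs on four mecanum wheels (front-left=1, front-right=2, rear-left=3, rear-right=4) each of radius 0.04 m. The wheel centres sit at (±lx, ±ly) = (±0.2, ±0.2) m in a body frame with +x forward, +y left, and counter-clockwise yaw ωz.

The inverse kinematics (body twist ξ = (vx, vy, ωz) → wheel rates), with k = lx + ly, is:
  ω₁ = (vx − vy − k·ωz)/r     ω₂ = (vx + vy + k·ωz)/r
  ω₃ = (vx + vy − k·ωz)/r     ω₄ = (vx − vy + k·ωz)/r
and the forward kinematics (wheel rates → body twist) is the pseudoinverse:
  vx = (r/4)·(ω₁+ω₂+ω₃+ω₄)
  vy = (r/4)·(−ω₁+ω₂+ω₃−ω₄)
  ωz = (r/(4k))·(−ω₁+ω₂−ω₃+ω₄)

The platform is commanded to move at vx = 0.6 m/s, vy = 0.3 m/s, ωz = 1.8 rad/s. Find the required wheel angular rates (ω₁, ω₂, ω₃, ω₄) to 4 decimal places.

k = lx + ly = 0.2 + 0.2 = 0.4000;  k·ωz = 0.4000·1.8 = 0.7200
ω₁ (FL) = (vx − vy − k·ωz)/r = -0.4200/0.04 = -10.5000
ω₂ (FR) = (vx + vy + k·ωz)/r = 1.6200/0.04 = 40.5000
ω₃ (RL) = (vx + vy − k·ωz)/r = 0.1800/0.04 = 4.5000
ω₄ (RR) = (vx − vy + k·ωz)/r = 1.0200/0.04 = 25.5000

(-10.5000, 40.5000, 4.5000, 25.5000)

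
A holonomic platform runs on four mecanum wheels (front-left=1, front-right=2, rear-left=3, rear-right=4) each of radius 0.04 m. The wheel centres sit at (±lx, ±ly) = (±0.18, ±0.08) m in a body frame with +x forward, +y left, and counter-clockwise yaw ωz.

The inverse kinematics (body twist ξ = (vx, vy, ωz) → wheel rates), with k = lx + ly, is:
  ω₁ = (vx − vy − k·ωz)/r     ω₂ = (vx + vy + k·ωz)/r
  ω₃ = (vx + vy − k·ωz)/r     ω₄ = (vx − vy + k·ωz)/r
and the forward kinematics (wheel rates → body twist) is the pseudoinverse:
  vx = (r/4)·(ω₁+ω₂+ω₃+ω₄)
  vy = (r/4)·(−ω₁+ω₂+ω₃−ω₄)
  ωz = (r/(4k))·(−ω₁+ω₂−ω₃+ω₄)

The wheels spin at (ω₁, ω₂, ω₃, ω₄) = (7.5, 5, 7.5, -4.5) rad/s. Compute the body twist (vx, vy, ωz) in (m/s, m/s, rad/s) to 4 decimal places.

k = lx + ly = 0.18 + 0.08 = 0.2600
ω₁+ω₂+ω₃+ω₄ = 15.5000  →  vx = (0.04/4)·15.5000 = 0.1550
−ω₁+ω₂+ω₃−ω₄ = 9.5000  →  vy = (0.04/4)·9.5000 = 0.0950
−ω₁+ω₂−ω₃+ω₄ = -14.5000  →  ωz = (0.04/1.0400)·-14.5000 = -0.5577

(0.1550, 0.0950, -0.5577)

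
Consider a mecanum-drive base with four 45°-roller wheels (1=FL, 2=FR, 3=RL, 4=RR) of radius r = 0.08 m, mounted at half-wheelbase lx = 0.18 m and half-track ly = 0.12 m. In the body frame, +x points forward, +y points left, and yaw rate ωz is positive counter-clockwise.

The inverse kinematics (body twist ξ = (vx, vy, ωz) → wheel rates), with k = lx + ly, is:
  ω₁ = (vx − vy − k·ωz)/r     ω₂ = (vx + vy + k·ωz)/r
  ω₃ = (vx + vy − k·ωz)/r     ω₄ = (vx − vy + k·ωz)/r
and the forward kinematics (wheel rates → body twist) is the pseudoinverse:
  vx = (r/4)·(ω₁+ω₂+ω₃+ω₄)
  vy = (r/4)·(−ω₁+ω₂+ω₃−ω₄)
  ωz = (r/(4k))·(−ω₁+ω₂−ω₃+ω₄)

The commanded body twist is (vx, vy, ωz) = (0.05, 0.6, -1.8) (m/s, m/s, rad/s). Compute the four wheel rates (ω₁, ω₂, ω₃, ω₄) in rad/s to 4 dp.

k = lx + ly = 0.18 + 0.12 = 0.3000;  k·ωz = 0.3000·-1.8 = -0.5400
ω₁ (FL) = (vx − vy − k·ωz)/r = -0.0100/0.08 = -0.1250
ω₂ (FR) = (vx + vy + k·ωz)/r = 0.1100/0.08 = 1.3750
ω₃ (RL) = (vx + vy − k·ωz)/r = 1.1900/0.08 = 14.8750
ω₄ (RR) = (vx − vy + k·ωz)/r = -1.0900/0.08 = -13.6250

(-0.1250, 1.3750, 14.8750, -13.6250)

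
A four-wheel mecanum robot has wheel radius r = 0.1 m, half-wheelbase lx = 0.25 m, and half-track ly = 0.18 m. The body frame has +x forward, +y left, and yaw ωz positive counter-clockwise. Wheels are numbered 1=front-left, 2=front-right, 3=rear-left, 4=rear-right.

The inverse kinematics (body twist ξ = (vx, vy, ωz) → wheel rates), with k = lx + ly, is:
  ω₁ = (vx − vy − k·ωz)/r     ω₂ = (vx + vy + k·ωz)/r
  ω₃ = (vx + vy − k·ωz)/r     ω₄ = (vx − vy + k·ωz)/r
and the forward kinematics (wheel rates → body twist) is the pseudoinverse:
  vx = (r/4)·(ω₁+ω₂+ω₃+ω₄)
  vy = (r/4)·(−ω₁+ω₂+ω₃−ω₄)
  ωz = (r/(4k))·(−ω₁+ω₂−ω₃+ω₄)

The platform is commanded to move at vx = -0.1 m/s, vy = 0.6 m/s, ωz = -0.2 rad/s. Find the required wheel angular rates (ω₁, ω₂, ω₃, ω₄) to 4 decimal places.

(-6.1400, 4.1400, 5.8600, -7.8600)

k = lx + ly = 0.25 + 0.18 = 0.4300;  k·ωz = 0.4300·-0.2 = -0.0860
ω₁ (FL) = (vx − vy − k·ωz)/r = -0.6140/0.1 = -6.1400
ω₂ (FR) = (vx + vy + k·ωz)/r = 0.4140/0.1 = 4.1400
ω₃ (RL) = (vx + vy − k·ωz)/r = 0.5860/0.1 = 5.8600
ω₄ (RR) = (vx − vy + k·ωz)/r = -0.7860/0.1 = -7.8600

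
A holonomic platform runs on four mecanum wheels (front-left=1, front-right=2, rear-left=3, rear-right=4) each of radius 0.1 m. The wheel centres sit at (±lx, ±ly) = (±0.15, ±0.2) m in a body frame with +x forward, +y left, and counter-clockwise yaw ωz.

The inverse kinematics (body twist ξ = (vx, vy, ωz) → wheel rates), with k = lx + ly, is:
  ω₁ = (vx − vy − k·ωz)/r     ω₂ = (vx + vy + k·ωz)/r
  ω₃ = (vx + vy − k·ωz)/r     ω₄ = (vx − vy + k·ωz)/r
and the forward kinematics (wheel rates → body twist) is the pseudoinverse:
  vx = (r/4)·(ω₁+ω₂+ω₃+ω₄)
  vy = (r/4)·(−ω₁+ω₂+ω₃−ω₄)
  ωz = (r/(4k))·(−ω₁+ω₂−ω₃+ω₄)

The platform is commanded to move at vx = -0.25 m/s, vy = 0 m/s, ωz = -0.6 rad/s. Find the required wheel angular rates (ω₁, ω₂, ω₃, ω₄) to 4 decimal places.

(-0.4000, -4.6000, -0.4000, -4.6000)

k = lx + ly = 0.15 + 0.2 = 0.3500;  k·ωz = 0.3500·-0.6 = -0.2100
ω₁ (FL) = (vx − vy − k·ωz)/r = -0.0400/0.1 = -0.4000
ω₂ (FR) = (vx + vy + k·ωz)/r = -0.4600/0.1 = -4.6000
ω₃ (RL) = (vx + vy − k·ωz)/r = -0.0400/0.1 = -0.4000
ω₄ (RR) = (vx − vy + k·ωz)/r = -0.4600/0.1 = -4.6000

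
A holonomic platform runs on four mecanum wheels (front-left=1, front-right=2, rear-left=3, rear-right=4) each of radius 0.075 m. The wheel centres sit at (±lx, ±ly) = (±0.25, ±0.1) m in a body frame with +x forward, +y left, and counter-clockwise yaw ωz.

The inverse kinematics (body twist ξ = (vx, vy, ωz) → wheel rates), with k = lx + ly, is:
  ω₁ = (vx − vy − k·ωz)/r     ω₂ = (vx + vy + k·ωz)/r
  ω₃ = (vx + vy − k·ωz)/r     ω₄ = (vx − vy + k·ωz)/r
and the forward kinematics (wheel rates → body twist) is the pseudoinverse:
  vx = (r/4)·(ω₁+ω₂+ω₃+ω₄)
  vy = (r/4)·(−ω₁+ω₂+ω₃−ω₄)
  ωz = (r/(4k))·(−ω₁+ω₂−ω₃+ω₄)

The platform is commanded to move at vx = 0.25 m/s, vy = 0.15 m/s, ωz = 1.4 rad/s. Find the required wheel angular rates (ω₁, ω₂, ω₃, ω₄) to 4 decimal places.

k = lx + ly = 0.25 + 0.1 = 0.3500;  k·ωz = 0.3500·1.4 = 0.4900
ω₁ (FL) = (vx − vy − k·ωz)/r = -0.3900/0.075 = -5.2000
ω₂ (FR) = (vx + vy + k·ωz)/r = 0.8900/0.075 = 11.8667
ω₃ (RL) = (vx + vy − k·ωz)/r = -0.0900/0.075 = -1.2000
ω₄ (RR) = (vx − vy + k·ωz)/r = 0.5900/0.075 = 7.8667

(-5.2000, 11.8667, -1.2000, 7.8667)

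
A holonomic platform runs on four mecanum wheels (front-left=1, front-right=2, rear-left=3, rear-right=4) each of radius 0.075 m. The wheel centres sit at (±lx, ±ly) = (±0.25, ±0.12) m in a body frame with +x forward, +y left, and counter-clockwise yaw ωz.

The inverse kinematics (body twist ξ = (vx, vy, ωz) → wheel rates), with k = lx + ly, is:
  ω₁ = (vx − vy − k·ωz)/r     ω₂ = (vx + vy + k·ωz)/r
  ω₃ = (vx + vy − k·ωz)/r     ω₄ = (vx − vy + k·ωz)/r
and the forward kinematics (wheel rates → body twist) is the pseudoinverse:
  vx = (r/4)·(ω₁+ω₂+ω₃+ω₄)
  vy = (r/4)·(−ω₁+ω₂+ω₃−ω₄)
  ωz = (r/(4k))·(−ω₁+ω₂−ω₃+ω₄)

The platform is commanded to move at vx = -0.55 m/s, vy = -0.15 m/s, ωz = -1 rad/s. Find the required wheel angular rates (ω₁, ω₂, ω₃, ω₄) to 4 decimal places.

k = lx + ly = 0.25 + 0.12 = 0.3700;  k·ωz = 0.3700·-1 = -0.3700
ω₁ (FL) = (vx − vy − k·ωz)/r = -0.0300/0.075 = -0.4000
ω₂ (FR) = (vx + vy + k·ωz)/r = -1.0700/0.075 = -14.2667
ω₃ (RL) = (vx + vy − k·ωz)/r = -0.3300/0.075 = -4.4000
ω₄ (RR) = (vx − vy + k·ωz)/r = -0.7700/0.075 = -10.2667

(-0.4000, -14.2667, -4.4000, -10.2667)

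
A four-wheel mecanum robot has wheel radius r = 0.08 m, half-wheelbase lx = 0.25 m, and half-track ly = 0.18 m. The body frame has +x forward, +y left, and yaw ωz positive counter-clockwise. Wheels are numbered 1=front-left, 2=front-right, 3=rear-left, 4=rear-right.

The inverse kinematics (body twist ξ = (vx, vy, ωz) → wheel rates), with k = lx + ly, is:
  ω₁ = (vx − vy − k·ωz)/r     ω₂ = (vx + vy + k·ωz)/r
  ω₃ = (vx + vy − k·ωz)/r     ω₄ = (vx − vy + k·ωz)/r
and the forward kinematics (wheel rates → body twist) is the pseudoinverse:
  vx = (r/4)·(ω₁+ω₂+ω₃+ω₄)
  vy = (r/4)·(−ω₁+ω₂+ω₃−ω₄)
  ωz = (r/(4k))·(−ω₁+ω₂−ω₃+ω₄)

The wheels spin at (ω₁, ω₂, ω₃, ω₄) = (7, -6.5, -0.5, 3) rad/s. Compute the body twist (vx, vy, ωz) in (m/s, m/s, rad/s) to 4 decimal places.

(0.0600, -0.3400, -0.4651)

k = lx + ly = 0.25 + 0.18 = 0.4300
ω₁+ω₂+ω₃+ω₄ = 3.0000  →  vx = (0.08/4)·3.0000 = 0.0600
−ω₁+ω₂+ω₃−ω₄ = -17.0000  →  vy = (0.08/4)·-17.0000 = -0.3400
−ω₁+ω₂−ω₃+ω₄ = -10.0000  →  ωz = (0.08/1.7200)·-10.0000 = -0.4651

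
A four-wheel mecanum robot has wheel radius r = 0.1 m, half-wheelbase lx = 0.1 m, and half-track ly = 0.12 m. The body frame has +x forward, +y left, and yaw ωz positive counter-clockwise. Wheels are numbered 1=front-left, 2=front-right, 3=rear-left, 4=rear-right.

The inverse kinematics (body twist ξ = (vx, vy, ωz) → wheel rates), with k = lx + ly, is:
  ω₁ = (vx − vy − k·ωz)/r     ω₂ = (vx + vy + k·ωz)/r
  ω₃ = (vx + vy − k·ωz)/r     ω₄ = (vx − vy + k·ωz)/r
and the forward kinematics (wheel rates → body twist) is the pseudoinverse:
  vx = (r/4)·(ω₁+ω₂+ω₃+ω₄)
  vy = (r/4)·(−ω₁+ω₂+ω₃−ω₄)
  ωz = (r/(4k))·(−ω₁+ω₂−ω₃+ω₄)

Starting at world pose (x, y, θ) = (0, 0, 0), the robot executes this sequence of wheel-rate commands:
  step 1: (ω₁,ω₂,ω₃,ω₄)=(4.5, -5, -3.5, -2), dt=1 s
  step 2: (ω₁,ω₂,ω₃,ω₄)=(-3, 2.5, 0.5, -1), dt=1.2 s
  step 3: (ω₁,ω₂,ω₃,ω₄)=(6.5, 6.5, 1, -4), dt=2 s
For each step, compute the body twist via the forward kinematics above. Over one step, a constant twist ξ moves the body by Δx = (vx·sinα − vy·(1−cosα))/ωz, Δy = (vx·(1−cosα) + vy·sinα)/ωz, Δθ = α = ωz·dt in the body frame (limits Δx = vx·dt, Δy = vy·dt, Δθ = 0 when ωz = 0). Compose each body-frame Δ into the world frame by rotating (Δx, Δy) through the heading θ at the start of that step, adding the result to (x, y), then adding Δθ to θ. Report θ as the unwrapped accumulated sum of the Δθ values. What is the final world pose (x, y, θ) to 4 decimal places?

(0.3251, -0.2295, -1.5000)

step 1: ξ=(vx,vy,ωz)=(-0.1500, -0.2750, -0.9091), dt=1.0 → body Δ=(-0.2468, -0.1750, -0.9091) → world pose (-0.2468, -0.1750, -0.9091)
step 2: ξ=(vx,vy,ωz)=(-0.0250, 0.1750, 0.4545), dt=1.2 → body Δ=(-0.0844, 0.1918, 0.5455) → world pose (-0.1474, 0.0094, -0.3636)
step 3: ξ=(vx,vy,ωz)=(0.2500, 0.1250, -0.5682), dt=2.0 → body Δ=(0.5265, -0.0552, -1.1364) → world pose (0.3251, -0.2295, -1.5000)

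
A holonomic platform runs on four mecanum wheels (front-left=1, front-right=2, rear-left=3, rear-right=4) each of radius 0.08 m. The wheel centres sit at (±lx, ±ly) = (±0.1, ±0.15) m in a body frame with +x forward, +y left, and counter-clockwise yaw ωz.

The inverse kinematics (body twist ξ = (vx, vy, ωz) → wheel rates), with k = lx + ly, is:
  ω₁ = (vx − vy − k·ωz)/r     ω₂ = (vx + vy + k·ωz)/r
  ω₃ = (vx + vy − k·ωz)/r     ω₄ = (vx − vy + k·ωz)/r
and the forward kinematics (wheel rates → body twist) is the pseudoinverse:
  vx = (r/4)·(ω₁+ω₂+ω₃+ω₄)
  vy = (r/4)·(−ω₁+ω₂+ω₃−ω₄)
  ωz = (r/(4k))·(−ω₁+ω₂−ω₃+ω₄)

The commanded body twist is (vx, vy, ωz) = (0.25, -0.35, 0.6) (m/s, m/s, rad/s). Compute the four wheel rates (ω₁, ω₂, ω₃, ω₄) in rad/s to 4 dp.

(5.6250, 0.6250, -3.1250, 9.3750)

k = lx + ly = 0.1 + 0.15 = 0.2500;  k·ωz = 0.2500·0.6 = 0.1500
ω₁ (FL) = (vx − vy − k·ωz)/r = 0.4500/0.08 = 5.6250
ω₂ (FR) = (vx + vy + k·ωz)/r = 0.0500/0.08 = 0.6250
ω₃ (RL) = (vx + vy − k·ωz)/r = -0.2500/0.08 = -3.1250
ω₄ (RR) = (vx − vy + k·ωz)/r = 0.7500/0.08 = 9.3750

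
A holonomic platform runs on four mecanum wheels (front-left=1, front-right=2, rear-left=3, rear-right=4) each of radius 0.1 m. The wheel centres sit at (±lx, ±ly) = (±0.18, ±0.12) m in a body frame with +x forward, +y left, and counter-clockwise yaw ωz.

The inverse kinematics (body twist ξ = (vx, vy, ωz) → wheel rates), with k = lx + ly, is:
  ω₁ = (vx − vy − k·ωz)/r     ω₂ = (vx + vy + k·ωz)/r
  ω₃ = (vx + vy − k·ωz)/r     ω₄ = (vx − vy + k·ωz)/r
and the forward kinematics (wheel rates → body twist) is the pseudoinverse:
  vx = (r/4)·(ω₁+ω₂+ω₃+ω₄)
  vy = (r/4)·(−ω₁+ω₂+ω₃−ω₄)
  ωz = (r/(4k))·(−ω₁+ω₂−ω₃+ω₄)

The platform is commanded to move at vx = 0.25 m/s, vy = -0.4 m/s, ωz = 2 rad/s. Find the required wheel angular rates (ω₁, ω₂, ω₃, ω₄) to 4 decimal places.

(0.5000, 4.5000, -7.5000, 12.5000)

k = lx + ly = 0.18 + 0.12 = 0.3000;  k·ωz = 0.3000·2 = 0.6000
ω₁ (FL) = (vx − vy − k·ωz)/r = 0.0500/0.1 = 0.5000
ω₂ (FR) = (vx + vy + k·ωz)/r = 0.4500/0.1 = 4.5000
ω₃ (RL) = (vx + vy − k·ωz)/r = -0.7500/0.1 = -7.5000
ω₄ (RR) = (vx − vy + k·ωz)/r = 1.2500/0.1 = 12.5000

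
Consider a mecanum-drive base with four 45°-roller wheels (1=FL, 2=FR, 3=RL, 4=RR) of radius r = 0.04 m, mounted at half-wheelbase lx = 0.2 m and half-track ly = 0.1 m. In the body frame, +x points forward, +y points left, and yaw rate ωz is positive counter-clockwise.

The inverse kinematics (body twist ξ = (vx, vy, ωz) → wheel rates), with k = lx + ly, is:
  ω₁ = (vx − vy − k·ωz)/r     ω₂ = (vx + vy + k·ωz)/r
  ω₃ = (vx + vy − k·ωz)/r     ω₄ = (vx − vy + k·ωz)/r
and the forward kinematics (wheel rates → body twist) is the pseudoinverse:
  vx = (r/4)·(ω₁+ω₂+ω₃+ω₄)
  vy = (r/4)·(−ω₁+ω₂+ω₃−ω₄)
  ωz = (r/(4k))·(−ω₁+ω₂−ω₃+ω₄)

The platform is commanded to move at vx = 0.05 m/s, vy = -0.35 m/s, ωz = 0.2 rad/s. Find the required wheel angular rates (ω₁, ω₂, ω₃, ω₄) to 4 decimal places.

k = lx + ly = 0.2 + 0.1 = 0.3000;  k·ωz = 0.3000·0.2 = 0.0600
ω₁ (FL) = (vx − vy − k·ωz)/r = 0.3400/0.04 = 8.5000
ω₂ (FR) = (vx + vy + k·ωz)/r = -0.2400/0.04 = -6.0000
ω₃ (RL) = (vx + vy − k·ωz)/r = -0.3600/0.04 = -9.0000
ω₄ (RR) = (vx − vy + k·ωz)/r = 0.4600/0.04 = 11.5000

(8.5000, -6.0000, -9.0000, 11.5000)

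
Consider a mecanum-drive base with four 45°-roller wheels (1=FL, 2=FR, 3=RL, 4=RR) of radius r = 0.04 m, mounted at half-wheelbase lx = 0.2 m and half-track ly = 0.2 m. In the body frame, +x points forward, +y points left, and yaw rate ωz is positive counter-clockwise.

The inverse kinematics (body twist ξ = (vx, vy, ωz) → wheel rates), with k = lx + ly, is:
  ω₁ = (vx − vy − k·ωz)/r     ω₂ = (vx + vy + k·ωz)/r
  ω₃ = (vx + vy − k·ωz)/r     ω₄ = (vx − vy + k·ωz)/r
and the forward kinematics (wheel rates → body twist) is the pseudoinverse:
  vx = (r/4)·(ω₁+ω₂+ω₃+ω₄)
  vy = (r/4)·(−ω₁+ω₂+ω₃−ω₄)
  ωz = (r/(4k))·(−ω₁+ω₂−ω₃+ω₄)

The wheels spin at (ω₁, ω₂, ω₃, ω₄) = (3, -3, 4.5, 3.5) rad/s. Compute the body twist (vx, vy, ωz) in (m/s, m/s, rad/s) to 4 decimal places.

k = lx + ly = 0.2 + 0.2 = 0.4000
ω₁+ω₂+ω₃+ω₄ = 8.0000  →  vx = (0.04/4)·8.0000 = 0.0800
−ω₁+ω₂+ω₃−ω₄ = -5.0000  →  vy = (0.04/4)·-5.0000 = -0.0500
−ω₁+ω₂−ω₃+ω₄ = -7.0000  →  ωz = (0.04/1.6000)·-7.0000 = -0.1750

(0.0800, -0.0500, -0.1750)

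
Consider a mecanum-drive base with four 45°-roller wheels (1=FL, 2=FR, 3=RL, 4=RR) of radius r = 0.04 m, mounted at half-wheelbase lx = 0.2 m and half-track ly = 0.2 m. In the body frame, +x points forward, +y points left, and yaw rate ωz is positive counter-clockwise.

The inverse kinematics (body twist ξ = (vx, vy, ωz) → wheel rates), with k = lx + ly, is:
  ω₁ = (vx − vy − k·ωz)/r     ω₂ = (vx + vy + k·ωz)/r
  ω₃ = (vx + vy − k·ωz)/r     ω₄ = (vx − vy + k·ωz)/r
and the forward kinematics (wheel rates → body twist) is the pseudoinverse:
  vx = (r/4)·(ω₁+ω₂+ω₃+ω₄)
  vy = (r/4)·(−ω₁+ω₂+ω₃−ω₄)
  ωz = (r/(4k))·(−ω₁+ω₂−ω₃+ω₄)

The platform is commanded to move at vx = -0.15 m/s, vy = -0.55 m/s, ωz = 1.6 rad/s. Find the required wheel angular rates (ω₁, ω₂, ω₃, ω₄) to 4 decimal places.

(-6.0000, -1.5000, -33.5000, 26.0000)

k = lx + ly = 0.2 + 0.2 = 0.4000;  k·ωz = 0.4000·1.6 = 0.6400
ω₁ (FL) = (vx − vy − k·ωz)/r = -0.2400/0.04 = -6.0000
ω₂ (FR) = (vx + vy + k·ωz)/r = -0.0600/0.04 = -1.5000
ω₃ (RL) = (vx + vy − k·ωz)/r = -1.3400/0.04 = -33.5000
ω₄ (RR) = (vx − vy + k·ωz)/r = 1.0400/0.04 = 26.0000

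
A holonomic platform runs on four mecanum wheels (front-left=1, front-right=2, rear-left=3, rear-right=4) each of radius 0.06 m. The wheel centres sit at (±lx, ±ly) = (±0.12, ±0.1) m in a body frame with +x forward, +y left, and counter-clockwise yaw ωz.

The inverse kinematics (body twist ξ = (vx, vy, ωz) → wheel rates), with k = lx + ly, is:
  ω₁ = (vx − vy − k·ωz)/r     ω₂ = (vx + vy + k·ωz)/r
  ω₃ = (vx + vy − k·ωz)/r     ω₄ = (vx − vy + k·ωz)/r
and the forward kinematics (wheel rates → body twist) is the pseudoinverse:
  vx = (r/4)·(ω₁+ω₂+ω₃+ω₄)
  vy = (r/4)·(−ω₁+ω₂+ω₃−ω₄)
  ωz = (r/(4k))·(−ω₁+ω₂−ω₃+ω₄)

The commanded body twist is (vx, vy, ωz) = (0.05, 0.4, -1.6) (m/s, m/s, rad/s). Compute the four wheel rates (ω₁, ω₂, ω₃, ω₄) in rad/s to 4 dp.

k = lx + ly = 0.12 + 0.1 = 0.2200;  k·ωz = 0.2200·-1.6 = -0.3520
ω₁ (FL) = (vx − vy − k·ωz)/r = 0.0020/0.06 = 0.0333
ω₂ (FR) = (vx + vy + k·ωz)/r = 0.0980/0.06 = 1.6333
ω₃ (RL) = (vx + vy − k·ωz)/r = 0.8020/0.06 = 13.3667
ω₄ (RR) = (vx − vy + k·ωz)/r = -0.7020/0.06 = -11.7000

(0.0333, 1.6333, 13.3667, -11.7000)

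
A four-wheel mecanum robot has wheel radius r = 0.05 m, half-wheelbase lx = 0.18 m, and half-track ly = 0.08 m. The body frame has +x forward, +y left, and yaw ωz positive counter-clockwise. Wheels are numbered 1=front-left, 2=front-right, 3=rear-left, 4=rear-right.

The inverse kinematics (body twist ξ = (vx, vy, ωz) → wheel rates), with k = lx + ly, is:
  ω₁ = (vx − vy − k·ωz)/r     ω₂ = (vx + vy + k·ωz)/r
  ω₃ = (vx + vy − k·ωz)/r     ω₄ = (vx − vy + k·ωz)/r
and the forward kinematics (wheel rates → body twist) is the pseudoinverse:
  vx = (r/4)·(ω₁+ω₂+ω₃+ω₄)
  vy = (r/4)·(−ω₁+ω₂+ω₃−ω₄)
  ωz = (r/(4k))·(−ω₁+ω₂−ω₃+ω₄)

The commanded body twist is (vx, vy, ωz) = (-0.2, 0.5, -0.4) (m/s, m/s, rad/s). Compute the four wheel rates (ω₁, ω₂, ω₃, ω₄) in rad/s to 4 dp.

(-11.9200, 3.9200, 8.0800, -16.0800)

k = lx + ly = 0.18 + 0.08 = 0.2600;  k·ωz = 0.2600·-0.4 = -0.1040
ω₁ (FL) = (vx − vy − k·ωz)/r = -0.5960/0.05 = -11.9200
ω₂ (FR) = (vx + vy + k·ωz)/r = 0.1960/0.05 = 3.9200
ω₃ (RL) = (vx + vy − k·ωz)/r = 0.4040/0.05 = 8.0800
ω₄ (RR) = (vx − vy + k·ωz)/r = -0.8040/0.05 = -16.0800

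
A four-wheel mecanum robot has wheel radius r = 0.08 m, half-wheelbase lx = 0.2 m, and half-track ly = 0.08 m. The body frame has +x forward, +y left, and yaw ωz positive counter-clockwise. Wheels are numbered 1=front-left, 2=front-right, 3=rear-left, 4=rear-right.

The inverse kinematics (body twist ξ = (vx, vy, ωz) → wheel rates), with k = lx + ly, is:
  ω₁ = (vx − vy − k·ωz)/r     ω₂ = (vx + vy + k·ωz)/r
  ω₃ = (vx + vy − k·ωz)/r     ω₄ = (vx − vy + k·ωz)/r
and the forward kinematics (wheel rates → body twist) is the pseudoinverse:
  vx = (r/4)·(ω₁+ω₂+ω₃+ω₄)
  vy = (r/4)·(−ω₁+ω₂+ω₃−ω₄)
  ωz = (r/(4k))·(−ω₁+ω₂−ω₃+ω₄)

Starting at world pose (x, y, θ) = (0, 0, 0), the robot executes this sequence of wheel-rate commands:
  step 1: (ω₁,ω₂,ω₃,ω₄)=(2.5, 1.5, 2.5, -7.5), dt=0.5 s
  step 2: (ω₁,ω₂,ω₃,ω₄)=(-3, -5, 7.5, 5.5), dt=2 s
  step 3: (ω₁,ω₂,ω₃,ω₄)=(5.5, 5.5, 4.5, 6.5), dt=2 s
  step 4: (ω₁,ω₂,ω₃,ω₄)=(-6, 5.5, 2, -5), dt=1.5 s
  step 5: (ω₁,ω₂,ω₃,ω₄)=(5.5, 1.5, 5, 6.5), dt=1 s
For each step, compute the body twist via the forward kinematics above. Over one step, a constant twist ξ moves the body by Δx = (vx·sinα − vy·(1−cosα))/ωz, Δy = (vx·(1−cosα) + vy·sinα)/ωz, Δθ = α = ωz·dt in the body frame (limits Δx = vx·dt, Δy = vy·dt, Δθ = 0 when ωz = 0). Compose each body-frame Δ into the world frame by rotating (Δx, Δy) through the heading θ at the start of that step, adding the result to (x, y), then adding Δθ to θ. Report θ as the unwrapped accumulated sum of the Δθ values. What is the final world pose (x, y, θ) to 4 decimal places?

step 1: ξ=(vx,vy,ωz)=(-0.0200, 0.1800, -0.7857), dt=0.5 → body Δ=(0.0077, 0.0896, -0.3929) → world pose (0.0077, 0.0896, -0.3929)
step 2: ξ=(vx,vy,ωz)=(0.1000, 0.0000, -0.2857), dt=2.0 → body Δ=(0.1893, -0.0556, -0.5714) → world pose (0.1613, -0.0342, -0.9643)
step 3: ξ=(vx,vy,ωz)=(0.4400, -0.0400, 0.1429), dt=2.0 → body Δ=(0.8794, 0.0459, 0.2857) → world pose (0.7003, -0.7306, -0.6786)
step 4: ξ=(vx,vy,ωz)=(-0.0700, 0.3700, 0.3214), dt=1.5 → body Δ=(-0.2322, 0.5089, 0.4821) → world pose (0.8390, -0.1887, -0.1964)
step 5: ξ=(vx,vy,ωz)=(0.3700, -0.1100, -0.1786), dt=1.0 → body Δ=(0.3582, -0.1424, -0.1786) → world pose (1.1626, -0.3982, -0.3750)

(1.1626, -0.3982, -0.3750)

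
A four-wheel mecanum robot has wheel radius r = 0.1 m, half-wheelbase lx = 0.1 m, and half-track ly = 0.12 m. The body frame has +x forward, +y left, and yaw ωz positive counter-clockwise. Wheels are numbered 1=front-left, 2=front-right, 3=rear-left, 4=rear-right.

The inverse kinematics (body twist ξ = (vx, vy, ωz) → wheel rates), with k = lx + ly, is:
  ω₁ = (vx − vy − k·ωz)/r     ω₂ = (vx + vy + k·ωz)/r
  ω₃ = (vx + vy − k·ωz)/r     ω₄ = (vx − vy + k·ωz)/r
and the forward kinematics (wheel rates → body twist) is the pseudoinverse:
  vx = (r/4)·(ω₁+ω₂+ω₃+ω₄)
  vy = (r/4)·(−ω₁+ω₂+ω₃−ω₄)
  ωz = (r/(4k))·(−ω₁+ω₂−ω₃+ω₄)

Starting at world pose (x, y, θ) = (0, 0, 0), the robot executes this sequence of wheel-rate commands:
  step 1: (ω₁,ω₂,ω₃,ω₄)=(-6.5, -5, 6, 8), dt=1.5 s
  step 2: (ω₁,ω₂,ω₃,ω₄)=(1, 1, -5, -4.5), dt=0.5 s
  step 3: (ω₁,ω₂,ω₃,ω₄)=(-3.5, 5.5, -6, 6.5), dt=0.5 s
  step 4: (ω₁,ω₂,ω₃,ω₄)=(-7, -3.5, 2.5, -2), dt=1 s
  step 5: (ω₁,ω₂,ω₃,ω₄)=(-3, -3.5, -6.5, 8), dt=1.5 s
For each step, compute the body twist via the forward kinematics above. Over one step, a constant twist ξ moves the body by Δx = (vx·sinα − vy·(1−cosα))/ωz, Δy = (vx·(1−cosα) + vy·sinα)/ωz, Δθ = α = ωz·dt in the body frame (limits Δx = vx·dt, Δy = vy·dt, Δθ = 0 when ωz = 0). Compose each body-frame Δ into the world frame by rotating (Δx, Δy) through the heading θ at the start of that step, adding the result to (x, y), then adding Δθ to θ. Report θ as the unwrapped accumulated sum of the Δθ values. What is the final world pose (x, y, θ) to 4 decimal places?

step 1: ξ=(vx,vy,ωz)=(0.0625, -0.0125, 0.3977), dt=1.5 → body Δ=(0.0937, 0.0095, 0.5966) → world pose (0.0937, 0.0095, 0.5966)
step 2: ξ=(vx,vy,ωz)=(-0.1875, -0.0125, 0.0568), dt=0.5 → body Δ=(-0.0936, -0.0076, 0.0284) → world pose (0.0205, -0.0494, 0.6250)
step 3: ξ=(vx,vy,ωz)=(0.0625, -0.0875, 2.4432), dt=0.5 → body Δ=(0.0476, -0.0168, 1.2216) → world pose (0.0689, -0.0352, 1.8466)
step 4: ξ=(vx,vy,ωz)=(-0.2500, 0.2000, -0.1136), dt=1.0 → body Δ=(-0.2381, 0.2138, -0.1136) → world pose (-0.0719, -0.3225, 1.7330)
step 5: ξ=(vx,vy,ωz)=(-0.1250, -0.3750, 1.5909), dt=1.5 → body Δ=(0.3535, -0.2974, 2.3864) → world pose (0.1645, 0.0743, 4.1193)

(0.1645, 0.0743, 4.1193)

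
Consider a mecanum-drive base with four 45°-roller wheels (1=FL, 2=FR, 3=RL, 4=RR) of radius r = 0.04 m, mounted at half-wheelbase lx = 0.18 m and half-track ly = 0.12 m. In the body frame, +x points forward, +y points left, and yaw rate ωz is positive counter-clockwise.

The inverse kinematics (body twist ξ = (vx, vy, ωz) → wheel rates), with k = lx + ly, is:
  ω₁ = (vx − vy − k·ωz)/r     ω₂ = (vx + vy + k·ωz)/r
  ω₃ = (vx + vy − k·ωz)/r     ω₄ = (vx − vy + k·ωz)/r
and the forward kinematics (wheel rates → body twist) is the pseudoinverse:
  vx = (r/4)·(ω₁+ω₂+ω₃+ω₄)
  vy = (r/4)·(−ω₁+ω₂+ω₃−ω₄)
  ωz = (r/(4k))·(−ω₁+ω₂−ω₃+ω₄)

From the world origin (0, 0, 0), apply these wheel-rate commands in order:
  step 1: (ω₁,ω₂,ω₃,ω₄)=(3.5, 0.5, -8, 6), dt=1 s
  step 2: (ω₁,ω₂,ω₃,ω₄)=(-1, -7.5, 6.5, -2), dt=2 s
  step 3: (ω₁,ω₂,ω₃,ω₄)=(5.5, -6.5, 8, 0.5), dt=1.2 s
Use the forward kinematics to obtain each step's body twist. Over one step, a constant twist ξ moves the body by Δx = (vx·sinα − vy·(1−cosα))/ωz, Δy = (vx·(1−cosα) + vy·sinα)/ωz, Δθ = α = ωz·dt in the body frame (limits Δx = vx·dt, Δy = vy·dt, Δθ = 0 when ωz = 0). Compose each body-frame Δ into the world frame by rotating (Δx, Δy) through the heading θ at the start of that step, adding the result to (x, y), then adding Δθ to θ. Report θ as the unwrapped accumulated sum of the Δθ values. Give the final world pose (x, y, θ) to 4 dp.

step 1: ξ=(vx,vy,ωz)=(0.0200, -0.1700, 0.3667), dt=1.0 → body Δ=(0.0504, -0.1626, 0.3667) → world pose (0.0504, -0.1626, 0.3667)
step 2: ξ=(vx,vy,ωz)=(-0.0400, 0.0200, -0.5000), dt=2.0 → body Δ=(-0.0489, 0.0704, -1.0000) → world pose (-0.0206, -0.1144, -0.6333)
step 3: ξ=(vx,vy,ωz)=(0.0750, -0.0450, -0.6500), dt=1.2 → body Δ=(0.0611, -0.0820, -0.7800) → world pose (-0.0198, -0.2167, -1.4133)

(-0.0198, -0.2167, -1.4133)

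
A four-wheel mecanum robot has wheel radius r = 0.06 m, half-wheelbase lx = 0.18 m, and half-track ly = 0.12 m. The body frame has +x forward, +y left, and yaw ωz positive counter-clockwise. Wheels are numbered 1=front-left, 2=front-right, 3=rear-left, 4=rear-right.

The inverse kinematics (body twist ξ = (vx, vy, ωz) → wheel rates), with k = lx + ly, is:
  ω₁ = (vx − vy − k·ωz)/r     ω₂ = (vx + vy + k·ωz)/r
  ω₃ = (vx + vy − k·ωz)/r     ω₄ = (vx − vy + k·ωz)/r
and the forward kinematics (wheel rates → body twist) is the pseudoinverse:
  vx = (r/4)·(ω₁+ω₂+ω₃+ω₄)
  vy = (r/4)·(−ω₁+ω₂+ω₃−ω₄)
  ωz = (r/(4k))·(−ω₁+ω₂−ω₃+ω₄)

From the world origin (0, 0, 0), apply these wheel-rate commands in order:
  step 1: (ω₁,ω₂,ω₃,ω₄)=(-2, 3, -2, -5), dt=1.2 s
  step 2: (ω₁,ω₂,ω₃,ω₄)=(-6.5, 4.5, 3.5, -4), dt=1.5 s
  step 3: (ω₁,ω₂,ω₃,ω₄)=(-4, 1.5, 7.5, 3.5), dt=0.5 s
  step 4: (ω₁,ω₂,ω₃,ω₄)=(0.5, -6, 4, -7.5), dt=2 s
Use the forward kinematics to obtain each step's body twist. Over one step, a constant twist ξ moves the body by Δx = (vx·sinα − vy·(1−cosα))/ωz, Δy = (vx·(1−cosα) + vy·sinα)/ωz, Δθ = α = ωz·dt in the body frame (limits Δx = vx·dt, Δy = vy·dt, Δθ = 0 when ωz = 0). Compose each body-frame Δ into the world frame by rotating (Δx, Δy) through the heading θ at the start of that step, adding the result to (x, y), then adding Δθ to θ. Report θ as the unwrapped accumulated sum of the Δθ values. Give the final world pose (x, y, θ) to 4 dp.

(-0.3912, 0.8401, -1.3800)

step 1: ξ=(vx,vy,ωz)=(-0.0900, 0.1200, 0.1000), dt=1.2 → body Δ=(-0.1164, 0.1372, 0.1200) → world pose (-0.1164, 0.1372, 0.1200)
step 2: ξ=(vx,vy,ωz)=(-0.0375, 0.2775, 0.1750), dt=1.5 → body Δ=(-0.1099, 0.4041, 0.2625) → world pose (-0.2739, 0.5253, 0.3825)
step 3: ξ=(vx,vy,ωz)=(0.1275, 0.1425, 0.0750), dt=0.5 → body Δ=(0.0624, 0.0724, 0.0375) → world pose (-0.2430, 0.6157, 0.4200)
step 4: ξ=(vx,vy,ωz)=(-0.1350, 0.0750, -0.9000), dt=2.0 → body Δ=(-0.0438, 0.2652, -1.8000) → world pose (-0.3912, 0.8401, -1.3800)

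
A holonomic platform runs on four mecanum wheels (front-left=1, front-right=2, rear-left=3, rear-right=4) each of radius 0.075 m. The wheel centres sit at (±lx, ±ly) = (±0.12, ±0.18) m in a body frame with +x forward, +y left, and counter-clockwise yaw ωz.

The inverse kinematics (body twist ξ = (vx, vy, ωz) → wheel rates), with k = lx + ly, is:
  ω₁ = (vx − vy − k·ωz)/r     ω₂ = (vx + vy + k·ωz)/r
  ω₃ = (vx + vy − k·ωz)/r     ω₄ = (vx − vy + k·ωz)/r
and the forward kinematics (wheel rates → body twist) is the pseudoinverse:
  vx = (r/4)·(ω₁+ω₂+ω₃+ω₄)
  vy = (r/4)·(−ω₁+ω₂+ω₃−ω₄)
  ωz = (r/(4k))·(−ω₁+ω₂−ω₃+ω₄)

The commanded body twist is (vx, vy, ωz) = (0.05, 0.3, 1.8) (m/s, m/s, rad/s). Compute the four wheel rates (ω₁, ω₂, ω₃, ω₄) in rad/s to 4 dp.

(-10.5333, 11.8667, -2.5333, 3.8667)

k = lx + ly = 0.12 + 0.18 = 0.3000;  k·ωz = 0.3000·1.8 = 0.5400
ω₁ (FL) = (vx − vy − k·ωz)/r = -0.7900/0.075 = -10.5333
ω₂ (FR) = (vx + vy + k·ωz)/r = 0.8900/0.075 = 11.8667
ω₃ (RL) = (vx + vy − k·ωz)/r = -0.1900/0.075 = -2.5333
ω₄ (RR) = (vx − vy + k·ωz)/r = 0.2900/0.075 = 3.8667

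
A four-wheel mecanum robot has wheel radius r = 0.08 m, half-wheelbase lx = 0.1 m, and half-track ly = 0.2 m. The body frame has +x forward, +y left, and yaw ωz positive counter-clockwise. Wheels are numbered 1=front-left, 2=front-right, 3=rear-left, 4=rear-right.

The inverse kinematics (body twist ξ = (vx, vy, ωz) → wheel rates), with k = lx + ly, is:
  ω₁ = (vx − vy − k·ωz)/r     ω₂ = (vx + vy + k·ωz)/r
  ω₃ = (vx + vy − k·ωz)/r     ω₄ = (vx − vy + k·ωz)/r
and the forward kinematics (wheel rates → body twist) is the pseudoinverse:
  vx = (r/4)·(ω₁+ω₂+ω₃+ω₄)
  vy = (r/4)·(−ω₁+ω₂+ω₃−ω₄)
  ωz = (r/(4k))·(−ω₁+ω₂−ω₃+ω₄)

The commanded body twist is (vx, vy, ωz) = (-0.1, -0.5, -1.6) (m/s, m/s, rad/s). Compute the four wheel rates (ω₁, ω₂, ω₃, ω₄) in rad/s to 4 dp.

k = lx + ly = 0.1 + 0.2 = 0.3000;  k·ωz = 0.3000·-1.6 = -0.4800
ω₁ (FL) = (vx − vy − k·ωz)/r = 0.8800/0.08 = 11.0000
ω₂ (FR) = (vx + vy + k·ωz)/r = -1.0800/0.08 = -13.5000
ω₃ (RL) = (vx + vy − k·ωz)/r = -0.1200/0.08 = -1.5000
ω₄ (RR) = (vx − vy + k·ωz)/r = -0.0800/0.08 = -1.0000

(11.0000, -13.5000, -1.5000, -1.0000)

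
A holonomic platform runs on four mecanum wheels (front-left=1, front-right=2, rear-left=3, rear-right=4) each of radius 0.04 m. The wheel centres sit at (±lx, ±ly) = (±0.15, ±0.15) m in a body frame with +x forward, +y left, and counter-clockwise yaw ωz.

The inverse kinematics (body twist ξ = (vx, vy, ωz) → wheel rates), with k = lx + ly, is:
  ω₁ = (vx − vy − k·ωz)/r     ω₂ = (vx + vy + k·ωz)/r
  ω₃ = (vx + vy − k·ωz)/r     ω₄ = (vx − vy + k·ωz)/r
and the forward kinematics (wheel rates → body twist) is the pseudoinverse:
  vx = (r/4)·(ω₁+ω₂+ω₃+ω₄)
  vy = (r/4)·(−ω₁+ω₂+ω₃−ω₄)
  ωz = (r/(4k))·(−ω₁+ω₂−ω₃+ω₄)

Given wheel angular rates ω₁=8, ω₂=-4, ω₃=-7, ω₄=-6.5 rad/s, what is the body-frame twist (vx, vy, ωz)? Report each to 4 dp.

(-0.0950, -0.1250, -0.3833)

k = lx + ly = 0.15 + 0.15 = 0.3000
ω₁+ω₂+ω₃+ω₄ = -9.5000  →  vx = (0.04/4)·-9.5000 = -0.0950
−ω₁+ω₂+ω₃−ω₄ = -12.5000  →  vy = (0.04/4)·-12.5000 = -0.1250
−ω₁+ω₂−ω₃+ω₄ = -11.5000  →  ωz = (0.04/1.2000)·-11.5000 = -0.3833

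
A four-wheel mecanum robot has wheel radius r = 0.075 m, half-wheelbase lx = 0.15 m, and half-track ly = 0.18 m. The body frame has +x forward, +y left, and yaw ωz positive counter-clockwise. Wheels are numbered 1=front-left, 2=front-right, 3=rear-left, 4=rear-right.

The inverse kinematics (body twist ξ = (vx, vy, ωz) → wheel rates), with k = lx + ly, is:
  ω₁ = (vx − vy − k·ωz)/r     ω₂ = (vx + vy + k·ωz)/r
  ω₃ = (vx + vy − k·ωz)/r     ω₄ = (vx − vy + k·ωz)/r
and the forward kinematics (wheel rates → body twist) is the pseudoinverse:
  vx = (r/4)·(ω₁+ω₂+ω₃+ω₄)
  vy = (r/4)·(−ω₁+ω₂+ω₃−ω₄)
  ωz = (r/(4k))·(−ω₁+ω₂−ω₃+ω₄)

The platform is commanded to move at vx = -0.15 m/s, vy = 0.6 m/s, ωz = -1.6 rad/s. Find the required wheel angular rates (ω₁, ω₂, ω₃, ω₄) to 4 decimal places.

k = lx + ly = 0.15 + 0.18 = 0.3300;  k·ωz = 0.3300·-1.6 = -0.5280
ω₁ (FL) = (vx − vy − k·ωz)/r = -0.2220/0.075 = -2.9600
ω₂ (FR) = (vx + vy + k·ωz)/r = -0.0780/0.075 = -1.0400
ω₃ (RL) = (vx + vy − k·ωz)/r = 0.9780/0.075 = 13.0400
ω₄ (RR) = (vx − vy + k·ωz)/r = -1.2780/0.075 = -17.0400

(-2.9600, -1.0400, 13.0400, -17.0400)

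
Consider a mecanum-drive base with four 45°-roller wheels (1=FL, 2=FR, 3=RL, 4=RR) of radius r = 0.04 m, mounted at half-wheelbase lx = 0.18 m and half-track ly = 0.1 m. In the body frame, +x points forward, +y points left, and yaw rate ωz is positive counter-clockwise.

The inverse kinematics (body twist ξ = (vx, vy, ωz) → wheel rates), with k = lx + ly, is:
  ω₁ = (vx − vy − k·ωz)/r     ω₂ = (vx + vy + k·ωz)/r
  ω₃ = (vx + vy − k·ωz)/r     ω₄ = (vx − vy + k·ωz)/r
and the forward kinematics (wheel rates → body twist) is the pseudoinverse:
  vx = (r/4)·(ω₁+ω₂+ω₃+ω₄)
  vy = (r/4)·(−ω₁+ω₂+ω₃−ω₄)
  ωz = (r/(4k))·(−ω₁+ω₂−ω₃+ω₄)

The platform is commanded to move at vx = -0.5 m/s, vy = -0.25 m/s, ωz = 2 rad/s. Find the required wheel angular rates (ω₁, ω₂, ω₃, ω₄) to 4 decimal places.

(-20.2500, -4.7500, -32.7500, 7.7500)

k = lx + ly = 0.18 + 0.1 = 0.2800;  k·ωz = 0.2800·2 = 0.5600
ω₁ (FL) = (vx − vy − k·ωz)/r = -0.8100/0.04 = -20.2500
ω₂ (FR) = (vx + vy + k·ωz)/r = -0.1900/0.04 = -4.7500
ω₃ (RL) = (vx + vy − k·ωz)/r = -1.3100/0.04 = -32.7500
ω₄ (RR) = (vx − vy + k·ωz)/r = 0.3100/0.04 = 7.7500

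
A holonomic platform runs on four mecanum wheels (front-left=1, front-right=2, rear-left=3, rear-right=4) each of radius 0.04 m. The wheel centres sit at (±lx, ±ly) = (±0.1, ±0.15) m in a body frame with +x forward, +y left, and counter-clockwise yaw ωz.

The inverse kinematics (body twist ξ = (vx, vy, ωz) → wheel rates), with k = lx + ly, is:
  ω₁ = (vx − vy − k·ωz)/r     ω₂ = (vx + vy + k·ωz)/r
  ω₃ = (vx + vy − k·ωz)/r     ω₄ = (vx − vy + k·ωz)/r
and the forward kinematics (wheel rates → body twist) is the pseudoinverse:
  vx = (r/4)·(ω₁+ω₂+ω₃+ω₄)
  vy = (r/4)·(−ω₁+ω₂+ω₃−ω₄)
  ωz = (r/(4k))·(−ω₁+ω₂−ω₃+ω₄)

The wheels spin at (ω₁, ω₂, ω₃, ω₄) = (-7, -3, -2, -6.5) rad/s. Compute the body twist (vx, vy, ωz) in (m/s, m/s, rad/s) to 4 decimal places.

(-0.1850, 0.0850, -0.0200)

k = lx + ly = 0.1 + 0.15 = 0.2500
ω₁+ω₂+ω₃+ω₄ = -18.5000  →  vx = (0.04/4)·-18.5000 = -0.1850
−ω₁+ω₂+ω₃−ω₄ = 8.5000  →  vy = (0.04/4)·8.5000 = 0.0850
−ω₁+ω₂−ω₃+ω₄ = -0.5000  →  ωz = (0.04/1.0000)·-0.5000 = -0.0200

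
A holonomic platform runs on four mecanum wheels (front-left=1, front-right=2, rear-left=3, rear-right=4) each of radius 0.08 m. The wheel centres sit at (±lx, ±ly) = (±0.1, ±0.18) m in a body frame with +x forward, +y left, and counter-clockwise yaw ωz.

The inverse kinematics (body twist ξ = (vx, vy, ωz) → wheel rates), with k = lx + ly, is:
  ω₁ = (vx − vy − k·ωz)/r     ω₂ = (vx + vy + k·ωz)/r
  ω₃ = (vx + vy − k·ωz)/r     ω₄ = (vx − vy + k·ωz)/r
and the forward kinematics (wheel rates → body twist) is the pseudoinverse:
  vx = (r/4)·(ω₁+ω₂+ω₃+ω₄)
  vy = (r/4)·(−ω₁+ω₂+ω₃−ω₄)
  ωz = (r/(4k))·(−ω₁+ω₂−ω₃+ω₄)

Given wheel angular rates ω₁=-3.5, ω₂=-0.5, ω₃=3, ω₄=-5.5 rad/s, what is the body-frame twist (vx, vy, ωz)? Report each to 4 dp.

k = lx + ly = 0.1 + 0.18 = 0.2800
ω₁+ω₂+ω₃+ω₄ = -6.5000  →  vx = (0.08/4)·-6.5000 = -0.1300
−ω₁+ω₂+ω₃−ω₄ = 11.5000  →  vy = (0.08/4)·11.5000 = 0.2300
−ω₁+ω₂−ω₃+ω₄ = -5.5000  →  ωz = (0.08/1.1200)·-5.5000 = -0.3929

(-0.1300, 0.2300, -0.3929)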